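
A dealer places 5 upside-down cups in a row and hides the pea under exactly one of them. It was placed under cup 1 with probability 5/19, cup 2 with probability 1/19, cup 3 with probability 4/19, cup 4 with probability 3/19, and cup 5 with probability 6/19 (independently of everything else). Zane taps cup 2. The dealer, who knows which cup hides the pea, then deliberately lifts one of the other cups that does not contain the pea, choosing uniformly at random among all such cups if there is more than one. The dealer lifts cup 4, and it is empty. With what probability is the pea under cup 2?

1/21

Apply Bayes' rule, conditioning on where the pea actually is.
If it is under cup 1 (prior 5/19): the dealer has 3 equally likely choices, so probability 1/3; weight (5/19)·(1/3) = 5/57.
If it is under cup 2 (prior 1/19): the dealer has 4 equally likely choices, so probability 1/4; weight (1/19)·(1/4) = 1/76.
If it is under cup 3 (prior 4/19): the dealer has 3 equally likely choices, so probability 1/3; weight (4/19)·(1/3) = 4/57.
If it is under cup 4 (prior 3/19): the dealer opened cup 4, so this case is ruled out; weight (3/19)·0 = 0.
If it is under cup 5 (prior 6/19): the dealer has 3 equally likely choices, so probability 1/3; weight (6/19)·(1/3) = 2/19.
The weights sum to 21/76.
So P(the pea under cup 2 | the dealer opened cup 4) = (1/76) / (21/76) = 1/21.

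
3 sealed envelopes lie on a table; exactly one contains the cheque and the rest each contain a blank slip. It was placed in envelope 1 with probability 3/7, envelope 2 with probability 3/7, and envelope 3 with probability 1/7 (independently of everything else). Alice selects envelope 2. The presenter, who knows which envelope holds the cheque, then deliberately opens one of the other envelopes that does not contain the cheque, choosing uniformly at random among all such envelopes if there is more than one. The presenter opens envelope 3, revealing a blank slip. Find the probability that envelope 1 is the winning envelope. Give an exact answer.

2/3

Consider each possible location of the cheque in turn.
If it is in envelope 1 (prior 3/7): the presenter has no choice, probability 1; weight (3/7)·1 = 3/7.
If it is in envelope 2 (prior 3/7): the presenter has 2 equally likely choices, so probability 1/2; weight (3/7)·(1/2) = 3/14.
If it is in envelope 3 (prior 1/7): the presenter opened envelope 3, so this case is ruled out; weight (1/7)·0 = 0.
The weights sum to 9/14.
So P(the cheque in envelope 1 | the presenter opened envelope 3) = (3/7) / (9/14) = 2/3.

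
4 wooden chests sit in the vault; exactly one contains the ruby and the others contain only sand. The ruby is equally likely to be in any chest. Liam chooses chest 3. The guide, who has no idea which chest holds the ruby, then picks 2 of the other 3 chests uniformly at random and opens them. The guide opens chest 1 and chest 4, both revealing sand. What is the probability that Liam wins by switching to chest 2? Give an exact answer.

1/2

Condition on the true location of the ruby.
If it is in either of chests 1 and 4 (prior 1/4 each): that chest was opened and seen not to hold the prize — ruled out; weight (1/4)·0 = 0 each.
If it is in either of chests 2 and 3 (prior 1/4 each): the guide picks exactly this set with probability 1/3 regardless, and none is the prize; weight (1/4)·(1/3) = 1/12 each.
The weights sum to 1/6.
So P(the ruby in chest 2 | the guide opened chest 1 and chest 4) = (1/12) / (1/6) = 1/2.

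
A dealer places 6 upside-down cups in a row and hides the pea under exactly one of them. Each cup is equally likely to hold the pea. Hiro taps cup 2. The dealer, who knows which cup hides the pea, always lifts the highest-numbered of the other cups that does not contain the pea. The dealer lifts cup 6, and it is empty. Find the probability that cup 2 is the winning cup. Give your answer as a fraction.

1/5

Apply Bayes' rule, conditioning on where the pea actually is.
If it is under any of cups 1, 2, 3, 4, and 5 (prior 1/6 each): cup 6 is the highest-numbered option available, probability 1; weight (1/6)·1 = 1/6 each.
If it is under cup 6 (prior 1/6): the dealer opened cup 6, so this case is ruled out; weight (1/6)·0 = 0.
The weights sum to 5/6.
So P(the pea under cup 2 | the dealer opened cup 6) = (1/6) / (5/6) = 1/5.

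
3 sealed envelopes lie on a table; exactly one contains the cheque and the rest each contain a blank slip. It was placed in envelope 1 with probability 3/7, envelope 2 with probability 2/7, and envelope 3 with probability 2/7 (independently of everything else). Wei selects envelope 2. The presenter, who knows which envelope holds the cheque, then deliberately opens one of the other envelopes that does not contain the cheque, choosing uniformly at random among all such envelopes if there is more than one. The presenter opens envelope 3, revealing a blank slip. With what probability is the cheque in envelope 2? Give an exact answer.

1/4

Consider each possible location of the cheque in turn.
If it is in envelope 1 (prior 3/7): the presenter has no choice, probability 1; weight (3/7)·1 = 3/7.
If it is in envelope 2 (prior 2/7): the presenter has 2 equally likely choices, so probability 1/2; weight (2/7)·(1/2) = 1/7.
If it is in envelope 3 (prior 2/7): the presenter opened envelope 3, so this case is ruled out; weight (2/7)·0 = 0.
The weights sum to 4/7.
So P(the cheque in envelope 2 | the presenter opened envelope 3) = (1/7) / (4/7) = 1/4.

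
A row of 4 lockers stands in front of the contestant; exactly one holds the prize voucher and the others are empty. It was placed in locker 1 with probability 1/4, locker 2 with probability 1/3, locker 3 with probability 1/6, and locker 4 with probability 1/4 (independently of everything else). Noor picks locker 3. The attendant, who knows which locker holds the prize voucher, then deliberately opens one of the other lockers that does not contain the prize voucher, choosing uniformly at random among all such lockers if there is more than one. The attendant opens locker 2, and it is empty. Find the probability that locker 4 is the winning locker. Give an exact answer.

9/22

Condition on the true location of the prize voucher.
If it is in either of lockers 1 and 4 (prior 1/4 each): the attendant has 2 equally likely choices, so probability 1/2; weight (1/4)·(1/2) = 1/8 each.
If it is in locker 2 (prior 1/3): the attendant opened locker 2, so this case is ruled out; weight (1/3)·0 = 0.
If it is in locker 3 (prior 1/6): the attendant has 3 equally likely choices, so probability 1/3; weight (1/6)·(1/3) = 1/18.
The weights sum to 11/36.
So P(the prize voucher in locker 4 | the attendant opened locker 2) = (1/8) / (11/36) = 9/22.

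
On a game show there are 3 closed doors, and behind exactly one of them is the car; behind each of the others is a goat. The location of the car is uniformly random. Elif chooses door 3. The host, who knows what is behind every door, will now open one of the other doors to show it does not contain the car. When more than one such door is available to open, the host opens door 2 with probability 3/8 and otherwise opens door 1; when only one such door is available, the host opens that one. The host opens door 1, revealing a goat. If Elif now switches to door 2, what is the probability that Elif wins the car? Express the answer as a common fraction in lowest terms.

Apply Bayes' rule, conditioning on where the car actually is.
If it is behind door 1 (prior 1/3): the host opened door 1, so this case is ruled out; weight (1/3)·0 = 0.
If it is behind door 2 (prior 1/3): only door 1 is available, probability 1; weight (1/3)·1 = 1/3.
If it is behind door 3 (prior 1/3): door 2 is available but not opened, probability 5/8; weight (1/3)·(5/8) = 5/24.
The weights sum to 13/24.
So P(the car behind door 2 | the host opened door 1) = (1/3) / (13/24) = 8/13.

8/13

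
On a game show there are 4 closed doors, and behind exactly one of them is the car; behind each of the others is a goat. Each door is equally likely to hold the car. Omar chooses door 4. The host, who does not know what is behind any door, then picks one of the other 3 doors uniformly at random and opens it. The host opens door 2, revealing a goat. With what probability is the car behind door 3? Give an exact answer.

Apply Bayes' rule, conditioning on where the car actually is.
If it is behind any of doors 1, 3, and 4 (prior 1/4 each): the host picks door 2 with probability 1/3 regardless, and it is not the prize; weight (1/4)·(1/3) = 1/12 each.
If it is behind door 2 (prior 1/4): the host opened door 2, so this case is ruled out; weight (1/4)·0 = 0.
The weights sum to 1/4.
So P(the car behind door 3 | the host opened door 2) = (1/12) / (1/4) = 1/3.

1/3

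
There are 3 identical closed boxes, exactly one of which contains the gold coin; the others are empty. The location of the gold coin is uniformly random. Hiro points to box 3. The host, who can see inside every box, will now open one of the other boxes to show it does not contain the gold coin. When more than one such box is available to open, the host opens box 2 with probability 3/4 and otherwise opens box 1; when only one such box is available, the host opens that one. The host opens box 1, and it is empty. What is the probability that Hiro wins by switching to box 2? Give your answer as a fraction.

4/5

Condition on the true location of the gold coin.
If it is in box 1 (prior 1/3): the host opened box 1, so this case is ruled out; weight (1/3)·0 = 0.
If it is in box 2 (prior 1/3): only box 1 is available, probability 1; weight (1/3)·1 = 1/3.
If it is in box 3 (prior 1/3): box 2 is available but not opened, probability 1/4; weight (1/3)·(1/4) = 1/12.
The weights sum to 5/12.
So P(the gold coin in box 2 | the host opened box 1) = (1/3) / (5/12) = 4/5.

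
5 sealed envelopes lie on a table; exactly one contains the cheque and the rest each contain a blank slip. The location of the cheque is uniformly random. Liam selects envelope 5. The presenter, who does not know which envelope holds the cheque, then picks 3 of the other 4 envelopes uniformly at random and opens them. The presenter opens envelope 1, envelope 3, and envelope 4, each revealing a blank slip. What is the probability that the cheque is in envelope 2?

1/2

Apply Bayes' rule, conditioning on where the cheque actually is.
If it is in any of envelopes 1, 3, and 4 (prior 1/5 each): that envelope was opened and seen not to hold the prize — ruled out; weight (1/5)·0 = 0 each.
If it is in either of envelopes 2 and 5 (prior 1/5 each): the presenter picks exactly this set with probability 1/4 regardless, and none is the prize; weight (1/5)·(1/4) = 1/20 each.
The weights sum to 1/10.
So P(the cheque in envelope 2 | the presenter opened envelope 1, envelope 3, and envelope 4) = (1/20) / (1/10) = 1/2.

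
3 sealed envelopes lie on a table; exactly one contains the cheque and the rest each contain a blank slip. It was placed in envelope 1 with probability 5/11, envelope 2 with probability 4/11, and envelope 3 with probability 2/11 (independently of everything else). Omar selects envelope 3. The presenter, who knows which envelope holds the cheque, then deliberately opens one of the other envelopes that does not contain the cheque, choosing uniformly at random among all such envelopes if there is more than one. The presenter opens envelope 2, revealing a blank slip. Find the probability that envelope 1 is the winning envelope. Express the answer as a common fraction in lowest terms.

5/6

Apply Bayes' rule, conditioning on where the cheque actually is.
If it is in envelope 1 (prior 5/11): the presenter has no choice, probability 1; weight (5/11)·1 = 5/11.
If it is in envelope 2 (prior 4/11): the presenter opened envelope 2, so this case is ruled out; weight (4/11)·0 = 0.
If it is in envelope 3 (prior 2/11): the presenter has 2 equally likely choices, so probability 1/2; weight (2/11)·(1/2) = 1/11.
The weights sum to 6/11.
So P(the cheque in envelope 1 | the presenter opened envelope 2) = (5/11) / (6/11) = 5/6.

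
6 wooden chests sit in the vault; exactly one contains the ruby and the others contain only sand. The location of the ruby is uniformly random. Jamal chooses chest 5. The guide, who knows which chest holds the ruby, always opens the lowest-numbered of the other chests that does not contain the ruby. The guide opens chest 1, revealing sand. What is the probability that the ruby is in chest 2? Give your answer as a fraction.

1/5

Condition on the true location of the ruby.
If it is in chest 1 (prior 1/6): the guide opened chest 1, so this case is ruled out; weight (1/6)·0 = 0.
If it is in any of chests 2, 3, 4, 5, and 6 (prior 1/6 each): chest 1 is the lowest-numbered option available, probability 1; weight (1/6)·1 = 1/6 each.
The weights sum to 5/6.
So P(the ruby in chest 2 | the guide opened chest 1) = (1/6) / (5/6) = 1/5.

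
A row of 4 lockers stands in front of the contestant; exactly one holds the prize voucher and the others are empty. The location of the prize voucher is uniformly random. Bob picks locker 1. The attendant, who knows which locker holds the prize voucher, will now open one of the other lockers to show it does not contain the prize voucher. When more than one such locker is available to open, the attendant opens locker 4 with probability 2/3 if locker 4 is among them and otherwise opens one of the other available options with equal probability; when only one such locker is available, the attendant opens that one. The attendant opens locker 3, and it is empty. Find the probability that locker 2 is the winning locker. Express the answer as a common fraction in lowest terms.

Condition on the true location of the prize voucher.
If it is in locker 1 (prior 1/4): locker 4 is available but not opened; locker 3 gets probability (1 − 2/3)/2 = 1/6; weight (1/4)·(1/6) = 1/24.
If it is in locker 2 (prior 1/4): locker 4 is available but not opened, probability 1/3; weight (1/4)·(1/3) = 1/12.
If it is in locker 3 (prior 1/4): the attendant opened locker 3, so this case is ruled out; weight (1/4)·0 = 0.
If it is in locker 4 (prior 1/4): locker 4 holds the prize so is unavailable; the attendant chooses uniformly among the 2 others, probability 1/2; weight (1/4)·(1/2) = 1/8.
The weights sum to 1/4.
So P(the prize voucher in locker 2 | the attendant opened locker 3) = (1/12) / (1/4) = 1/3.

1/3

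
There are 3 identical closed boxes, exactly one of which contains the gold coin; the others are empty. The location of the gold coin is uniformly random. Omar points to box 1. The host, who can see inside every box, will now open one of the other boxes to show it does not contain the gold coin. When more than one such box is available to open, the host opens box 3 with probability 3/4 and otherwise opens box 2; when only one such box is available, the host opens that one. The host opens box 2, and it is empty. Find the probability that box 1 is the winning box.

Consider each possible location of the gold coin in turn.
If it is in box 1 (prior 1/3): box 3 is available but not opened, probability 1/4; weight (1/3)·(1/4) = 1/12.
If it is in box 2 (prior 1/3): the host opened box 2, so this case is ruled out; weight (1/3)·0 = 0.
If it is in box 3 (prior 1/3): only box 2 is available, probability 1; weight (1/3)·1 = 1/3.
The weights sum to 5/12.
So P(the gold coin in box 1 | the host opened box 2) = (1/12) / (5/12) = 1/5.

1/5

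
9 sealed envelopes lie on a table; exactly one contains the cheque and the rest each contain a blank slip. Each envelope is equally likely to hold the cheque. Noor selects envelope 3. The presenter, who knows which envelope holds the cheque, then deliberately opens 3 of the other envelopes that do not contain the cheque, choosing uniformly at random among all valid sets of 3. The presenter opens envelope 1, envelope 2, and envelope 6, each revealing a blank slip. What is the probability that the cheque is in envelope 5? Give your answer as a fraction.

8/45

Condition on the true location of the cheque.
If it is in any of envelopes 1, 2, and 6 (prior 1/9 each): that envelope was opened and seen not to hold the prize — ruled out; weight (1/9)·0 = 0 each.
If it is in envelope 3 (prior 1/9): the presenter has 56 equally likely choices, so probability 1/56; weight (1/9)·(1/56) = 1/504.
If it is in any of envelopes 4, 5, 7, 8, and 9 (prior 1/9 each): the presenter has 35 equally likely choices, so probability 1/35; weight (1/9)·(1/35) = 1/315 each.
The weights sum to 1/56.
So P(the cheque in envelope 5 | the presenter opened envelope 1, envelope 2, and envelope 6) = (1/315) / (1/56) = 8/45.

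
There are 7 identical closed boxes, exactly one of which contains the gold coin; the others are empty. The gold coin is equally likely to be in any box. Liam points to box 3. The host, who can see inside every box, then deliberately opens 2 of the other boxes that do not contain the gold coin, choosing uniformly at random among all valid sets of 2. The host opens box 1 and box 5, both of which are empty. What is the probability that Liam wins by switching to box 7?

Condition on the true location of the gold coin.
If it is in either of boxes 1 and 5 (prior 1/7 each): that box was opened and seen not to hold the prize — ruled out; weight (1/7)·0 = 0 each.
If it is in any of boxes 2, 4, 6, and 7 (prior 1/7 each): the host has 10 equally likely choices, so probability 1/10; weight (1/7)·(1/10) = 1/70 each.
If it is in box 3 (prior 1/7): the host has 15 equally likely choices, so probability 1/15; weight (1/7)·(1/15) = 1/105.
The weights sum to 1/15.
So P(the gold coin in box 7 | the host opened box 1 and box 5) = (1/70) / (1/15) = 3/14.

3/14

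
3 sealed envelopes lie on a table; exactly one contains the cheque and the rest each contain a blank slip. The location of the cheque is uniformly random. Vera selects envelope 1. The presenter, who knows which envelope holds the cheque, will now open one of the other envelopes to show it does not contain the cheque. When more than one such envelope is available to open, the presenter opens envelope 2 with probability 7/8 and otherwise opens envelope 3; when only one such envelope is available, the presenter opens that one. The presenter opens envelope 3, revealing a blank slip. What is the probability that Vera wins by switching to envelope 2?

8/9

Condition on the true location of the cheque.
If it is in envelope 1 (prior 1/3): envelope 2 is available but not opened, probability 1/8; weight (1/3)·(1/8) = 1/24.
If it is in envelope 2 (prior 1/3): only envelope 3 is available, probability 1; weight (1/3)·1 = 1/3.
If it is in envelope 3 (prior 1/3): the presenter opened envelope 3, so this case is ruled out; weight (1/3)·0 = 0.
The weights sum to 3/8.
So P(the cheque in envelope 2 | the presenter opened envelope 3) = (1/3) / (3/8) = 8/9.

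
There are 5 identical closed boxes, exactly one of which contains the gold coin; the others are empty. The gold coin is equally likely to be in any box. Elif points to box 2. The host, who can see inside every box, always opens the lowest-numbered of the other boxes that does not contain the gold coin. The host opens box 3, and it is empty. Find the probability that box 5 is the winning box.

Condition on the true location of the gold coin.
If it is in box 1 (prior 1/5): box 3 is the lowest-numbered option available, probability 1; weight (1/5)·1 = 1/5.
If it is in any of boxes 2, 4, and 5 (prior 1/5 each): the host would have opened box 1 instead, probability 0; weight (1/5)·0 = 0 each.
If it is in box 3 (prior 1/5): the host opened box 3, so this case is ruled out; weight (1/5)·0 = 0.
The weights sum to 1/5.
So P(the gold coin in box 5 | the host opened box 3) = 0 / (1/5) = 0.

0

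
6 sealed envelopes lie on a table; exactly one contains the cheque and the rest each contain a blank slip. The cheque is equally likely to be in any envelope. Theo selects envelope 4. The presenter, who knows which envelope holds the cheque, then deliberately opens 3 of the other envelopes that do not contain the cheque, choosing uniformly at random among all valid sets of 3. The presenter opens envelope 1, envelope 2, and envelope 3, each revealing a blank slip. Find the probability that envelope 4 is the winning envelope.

Apply Bayes' rule, conditioning on where the cheque actually is.
If it is in any of envelopes 1, 2, and 3 (prior 1/6 each): that envelope was opened and seen not to hold the prize — ruled out; weight (1/6)·0 = 0 each.
If it is in envelope 4 (prior 1/6): the presenter has 10 equally likely choices, so probability 1/10; weight (1/6)·(1/10) = 1/60.
If it is in either of envelopes 5 and 6 (prior 1/6 each): the presenter has 4 equally likely choices, so probability 1/4; weight (1/6)·(1/4) = 1/24 each.
The weights sum to 1/10.
So P(the cheque in envelope 4 | the presenter opened envelope 1, envelope 2, and envelope 3) = (1/60) / (1/10) = 1/6.

1/6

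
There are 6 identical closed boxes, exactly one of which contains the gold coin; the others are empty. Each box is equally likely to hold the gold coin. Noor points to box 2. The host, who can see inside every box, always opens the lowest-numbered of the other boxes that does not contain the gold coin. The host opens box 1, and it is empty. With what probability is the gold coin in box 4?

Consider each possible location of the gold coin in turn.
If it is in box 1 (prior 1/6): the host opened box 1, so this case is ruled out; weight (1/6)·0 = 0.
If it is in any of boxes 2, 3, 4, 5, and 6 (prior 1/6 each): box 1 is the lowest-numbered option available, probability 1; weight (1/6)·1 = 1/6 each.
The weights sum to 5/6.
So P(the gold coin in box 4 | the host opened box 1) = (1/6) / (5/6) = 1/5.

1/5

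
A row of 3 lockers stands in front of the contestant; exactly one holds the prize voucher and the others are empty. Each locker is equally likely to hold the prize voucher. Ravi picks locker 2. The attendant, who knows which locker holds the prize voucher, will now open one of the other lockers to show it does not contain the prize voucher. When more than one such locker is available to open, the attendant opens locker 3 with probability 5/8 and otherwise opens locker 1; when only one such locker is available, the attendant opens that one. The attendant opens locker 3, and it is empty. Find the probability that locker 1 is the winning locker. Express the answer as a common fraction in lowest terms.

8/13

Apply Bayes' rule, conditioning on where the prize voucher actually is.
If it is in locker 1 (prior 1/3): only locker 3 is available, probability 1; weight (1/3)·1 = 1/3.
If it is in locker 2 (prior 1/3): locker 3 is available, opened with probability 5/8; weight (1/3)·(5/8) = 5/24.
If it is in locker 3 (prior 1/3): the attendant opened locker 3, so this case is ruled out; weight (1/3)·0 = 0.
The weights sum to 13/24.
So P(the prize voucher in locker 1 | the attendant opened locker 3) = (1/3) / (13/24) = 8/13.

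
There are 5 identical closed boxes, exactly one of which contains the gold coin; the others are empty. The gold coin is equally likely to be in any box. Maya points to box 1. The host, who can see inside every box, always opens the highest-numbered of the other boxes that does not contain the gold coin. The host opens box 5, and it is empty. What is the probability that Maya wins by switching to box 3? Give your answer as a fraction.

Apply Bayes' rule, conditioning on where the gold coin actually is.
If it is in any of boxes 1, 2, 3, and 4 (prior 1/5 each): box 5 is the highest-numbered option available, probability 1; weight (1/5)·1 = 1/5 each.
If it is in box 5 (prior 1/5): the host opened box 5, so this case is ruled out; weight (1/5)·0 = 0.
The weights sum to 4/5.
So P(the gold coin in box 3 | the host opened box 5) = (1/5) / (4/5) = 1/4.

1/4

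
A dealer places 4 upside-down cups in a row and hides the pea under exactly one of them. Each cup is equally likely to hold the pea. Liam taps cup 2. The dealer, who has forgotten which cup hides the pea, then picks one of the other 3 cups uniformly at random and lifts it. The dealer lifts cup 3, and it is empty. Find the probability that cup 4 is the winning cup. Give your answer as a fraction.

Consider each possible location of the pea in turn.
If it is under any of cups 1, 2, and 4 (prior 1/4 each): the dealer picks cup 3 with probability 1/3 regardless, and it is not the prize; weight (1/4)·(1/3) = 1/12 each.
If it is under cup 3 (prior 1/4): the dealer opened cup 3, so this case is ruled out; weight (1/4)·0 = 0.
The weights sum to 1/4.
So P(the pea under cup 4 | the dealer opened cup 3) = (1/12) / (1/4) = 1/3.

1/3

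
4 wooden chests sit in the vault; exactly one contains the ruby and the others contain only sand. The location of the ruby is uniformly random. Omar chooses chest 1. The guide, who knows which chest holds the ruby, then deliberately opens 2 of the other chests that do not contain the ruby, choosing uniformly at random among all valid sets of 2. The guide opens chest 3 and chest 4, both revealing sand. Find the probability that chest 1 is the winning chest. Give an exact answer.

1/4

Apply Bayes' rule, conditioning on where the ruby actually is.
If it is in chest 1 (prior 1/4): the guide has 3 equally likely choices, so probability 1/3; weight (1/4)·(1/3) = 1/12.
If it is in chest 2 (prior 1/4): the guide has no choice, probability 1; weight (1/4)·1 = 1/4.
If it is in either of chests 3 and 4 (prior 1/4 each): that chest was opened and seen not to hold the prize — ruled out; weight (1/4)·0 = 0 each.
The weights sum to 1/3.
So P(the ruby in chest 1 | the guide opened chest 3 and chest 4) = (1/12) / (1/3) = 1/4.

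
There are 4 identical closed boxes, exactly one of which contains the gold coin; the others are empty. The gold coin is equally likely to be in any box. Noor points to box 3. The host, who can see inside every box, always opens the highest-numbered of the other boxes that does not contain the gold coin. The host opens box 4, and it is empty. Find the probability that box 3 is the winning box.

Condition on the true location of the gold coin.
If it is in any of boxes 1, 2, and 3 (prior 1/4 each): box 4 is the highest-numbered option available, probability 1; weight (1/4)·1 = 1/4 each.
If it is in box 4 (prior 1/4): the host opened box 4, so this case is ruled out; weight (1/4)·0 = 0.
The weights sum to 3/4.
So P(the gold coin in box 3 | the host opened box 4) = (1/4) / (3/4) = 1/3.

1/3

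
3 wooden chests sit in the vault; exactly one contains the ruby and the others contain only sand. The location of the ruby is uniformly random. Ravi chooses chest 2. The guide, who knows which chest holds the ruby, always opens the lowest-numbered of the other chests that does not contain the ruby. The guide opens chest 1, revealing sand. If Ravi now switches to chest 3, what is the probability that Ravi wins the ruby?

Condition on the true location of the ruby.
If it is in chest 1 (prior 1/3): the guide opened chest 1, so this case is ruled out; weight (1/3)·0 = 0.
If it is in either of chests 2 and 3 (prior 1/3 each): chest 1 is the lowest-numbered option available, probability 1; weight (1/3)·1 = 1/3 each.
The weights sum to 2/3.
So P(the ruby in chest 3 | the guide opened chest 1) = (1/3) / (2/3) = 1/2.

1/2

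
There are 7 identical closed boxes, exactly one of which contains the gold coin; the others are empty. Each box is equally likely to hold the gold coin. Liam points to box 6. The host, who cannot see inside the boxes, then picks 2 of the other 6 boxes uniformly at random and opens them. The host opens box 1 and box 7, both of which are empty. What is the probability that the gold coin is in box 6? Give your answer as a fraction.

1/5

Condition on the true location of the gold coin.
If it is in either of boxes 1 and 7 (prior 1/7 each): that box was opened and seen not to hold the prize — ruled out; weight (1/7)·0 = 0 each.
If it is in any of boxes 2, 3, 4, 5, and 6 (prior 1/7 each): the host picks exactly this set with probability 1/15 regardless, and none is the prize; weight (1/7)·(1/15) = 1/105 each.
The weights sum to 1/21.
So P(the gold coin in box 6 | the host opened box 1 and box 7) = (1/105) / (1/21) = 1/5.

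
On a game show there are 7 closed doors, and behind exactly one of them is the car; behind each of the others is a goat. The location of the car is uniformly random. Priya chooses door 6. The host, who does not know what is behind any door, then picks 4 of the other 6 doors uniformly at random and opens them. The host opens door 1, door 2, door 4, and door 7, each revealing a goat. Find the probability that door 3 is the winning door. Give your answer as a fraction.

1/3

Condition on the true location of the car.
If it is behind any of doors 1, 2, 4, and 7 (prior 1/7 each): that door was opened and seen not to hold the prize — ruled out; weight (1/7)·0 = 0 each.
If it is behind any of doors 3, 5, and 6 (prior 1/7 each): the host picks exactly this set with probability 1/15 regardless, and none is the prize; weight (1/7)·(1/15) = 1/105 each.
The weights sum to 1/35.
So P(the car behind door 3 | the host opened door 1, door 2, door 4, and door 7) = (1/105) / (1/35) = 1/3.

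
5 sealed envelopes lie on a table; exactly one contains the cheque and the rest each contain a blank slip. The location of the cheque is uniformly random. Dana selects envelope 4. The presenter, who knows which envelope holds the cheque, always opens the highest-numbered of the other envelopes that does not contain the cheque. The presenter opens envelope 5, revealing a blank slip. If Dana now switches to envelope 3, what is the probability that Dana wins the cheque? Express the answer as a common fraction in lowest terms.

Apply Bayes' rule, conditioning on where the cheque actually is.
If it is in any of envelopes 1, 2, 3, and 4 (prior 1/5 each): envelope 5 is the highest-numbered option available, probability 1; weight (1/5)·1 = 1/5 each.
If it is in envelope 5 (prior 1/5): the presenter opened envelope 5, so this case is ruled out; weight (1/5)·0 = 0.
The weights sum to 4/5.
So P(the cheque in envelope 3 | the presenter opened envelope 5) = (1/5) / (4/5) = 1/4.

1/4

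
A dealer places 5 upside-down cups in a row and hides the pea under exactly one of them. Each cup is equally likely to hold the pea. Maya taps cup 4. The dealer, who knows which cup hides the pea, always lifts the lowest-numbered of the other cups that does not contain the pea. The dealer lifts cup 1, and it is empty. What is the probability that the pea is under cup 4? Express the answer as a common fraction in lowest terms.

1/4

Consider each possible location of the pea in turn.
If it is under cup 1 (prior 1/5): the dealer opened cup 1, so this case is ruled out; weight (1/5)·0 = 0.
If it is under any of cups 2, 3, 4, and 5 (prior 1/5 each): cup 1 is the lowest-numbered option available, probability 1; weight (1/5)·1 = 1/5 each.
The weights sum to 4/5.
So P(the pea under cup 4 | the dealer opened cup 1) = (1/5) / (4/5) = 1/4.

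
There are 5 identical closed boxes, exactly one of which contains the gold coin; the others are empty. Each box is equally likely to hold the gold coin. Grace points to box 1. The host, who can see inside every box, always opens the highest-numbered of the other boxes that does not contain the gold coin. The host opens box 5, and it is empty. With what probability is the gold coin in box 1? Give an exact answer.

1/4

Apply Bayes' rule, conditioning on where the gold coin actually is.
If it is in any of boxes 1, 2, 3, and 4 (prior 1/5 each): box 5 is the highest-numbered option available, probability 1; weight (1/5)·1 = 1/5 each.
If it is in box 5 (prior 1/5): the host opened box 5, so this case is ruled out; weight (1/5)·0 = 0.
The weights sum to 4/5.
So P(the gold coin in box 1 | the host opened box 5) = (1/5) / (4/5) = 1/4.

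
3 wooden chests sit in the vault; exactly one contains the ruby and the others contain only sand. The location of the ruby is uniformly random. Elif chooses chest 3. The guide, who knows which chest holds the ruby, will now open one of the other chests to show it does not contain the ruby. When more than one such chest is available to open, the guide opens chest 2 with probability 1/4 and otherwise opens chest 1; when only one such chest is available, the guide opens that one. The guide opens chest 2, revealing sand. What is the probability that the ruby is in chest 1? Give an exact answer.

4/5

Condition on the true location of the ruby.
If it is in chest 1 (prior 1/3): only chest 2 is available, probability 1; weight (1/3)·1 = 1/3.
If it is in chest 2 (prior 1/3): the guide opened chest 2, so this case is ruled out; weight (1/3)·0 = 0.
If it is in chest 3 (prior 1/3): chest 2 is available, opened with probability 1/4; weight (1/3)·(1/4) = 1/12.
The weights sum to 5/12.
So P(the ruby in chest 1 | the guide opened chest 2) = (1/3) / (5/12) = 4/5.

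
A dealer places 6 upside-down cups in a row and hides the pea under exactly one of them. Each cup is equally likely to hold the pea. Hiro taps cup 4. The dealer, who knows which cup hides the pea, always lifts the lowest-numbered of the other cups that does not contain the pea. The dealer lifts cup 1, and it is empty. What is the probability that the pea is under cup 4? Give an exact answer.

1/5

Condition on the true location of the pea.
If it is under cup 1 (prior 1/6): the dealer opened cup 1, so this case is ruled out; weight (1/6)·0 = 0.
If it is under any of cups 2, 3, 4, 5, and 6 (prior 1/6 each): cup 1 is the lowest-numbered option available, probability 1; weight (1/6)·1 = 1/6 each.
The weights sum to 5/6.
So P(the pea under cup 4 | the dealer opened cup 1) = (1/6) / (5/6) = 1/5.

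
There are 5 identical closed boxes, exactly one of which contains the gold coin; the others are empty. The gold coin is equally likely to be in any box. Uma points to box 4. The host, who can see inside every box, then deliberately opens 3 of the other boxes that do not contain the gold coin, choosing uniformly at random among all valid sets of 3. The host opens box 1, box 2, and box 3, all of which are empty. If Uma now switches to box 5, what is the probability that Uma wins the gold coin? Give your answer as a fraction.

4/5

Consider each possible location of the gold coin in turn.
If it is in any of boxes 1, 2, and 3 (prior 1/5 each): that box was opened and seen not to hold the prize — ruled out; weight (1/5)·0 = 0 each.
If it is in box 4 (prior 1/5): the host has 4 equally likely choices, so probability 1/4; weight (1/5)·(1/4) = 1/20.
If it is in box 5 (prior 1/5): the host has no choice, probability 1; weight (1/5)·1 = 1/5.
The weights sum to 1/4.
So P(the gold coin in box 5 | the host opened box 1, box 2, and box 3) = (1/5) / (1/4) = 4/5.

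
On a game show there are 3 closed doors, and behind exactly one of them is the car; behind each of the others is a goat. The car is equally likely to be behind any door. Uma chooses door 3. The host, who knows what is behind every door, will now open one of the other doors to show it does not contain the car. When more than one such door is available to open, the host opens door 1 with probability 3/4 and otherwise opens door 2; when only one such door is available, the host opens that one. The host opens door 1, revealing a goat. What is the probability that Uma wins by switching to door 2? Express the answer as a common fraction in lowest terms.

Apply Bayes' rule, conditioning on where the car actually is.
If it is behind door 1 (prior 1/3): the host opened door 1, so this case is ruled out; weight (1/3)·0 = 0.
If it is behind door 2 (prior 1/3): only door 1 is available, probability 1; weight (1/3)·1 = 1/3.
If it is behind door 3 (prior 1/3): door 1 is available, opened with probability 3/4; weight (1/3)·(3/4) = 1/4.
The weights sum to 7/12.
So P(the car behind door 2 | the host opened door 1) = (1/3) / (7/12) = 4/7.

4/7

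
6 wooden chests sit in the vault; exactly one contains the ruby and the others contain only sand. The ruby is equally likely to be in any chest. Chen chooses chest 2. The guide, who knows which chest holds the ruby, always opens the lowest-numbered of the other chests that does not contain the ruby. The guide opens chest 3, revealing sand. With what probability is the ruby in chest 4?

Apply Bayes' rule, conditioning on where the ruby actually is.
If it is in chest 1 (prior 1/6): chest 3 is the lowest-numbered option available, probability 1; weight (1/6)·1 = 1/6.
If it is in any of chests 2, 4, 5, and 6 (prior 1/6 each): the guide would have opened chest 1 instead, probability 0; weight (1/6)·0 = 0 each.
If it is in chest 3 (prior 1/6): the guide opened chest 3, so this case is ruled out; weight (1/6)·0 = 0.
The weights sum to 1/6.
So P(the ruby in chest 4 | the guide opened chest 3) = 0 / (1/6) = 0.

0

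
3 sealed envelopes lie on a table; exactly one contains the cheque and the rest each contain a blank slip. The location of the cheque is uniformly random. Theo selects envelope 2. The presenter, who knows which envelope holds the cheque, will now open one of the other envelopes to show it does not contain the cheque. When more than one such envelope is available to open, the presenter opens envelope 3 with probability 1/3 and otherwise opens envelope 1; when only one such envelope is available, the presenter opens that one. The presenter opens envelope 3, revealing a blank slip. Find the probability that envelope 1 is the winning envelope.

3/4

Consider each possible location of the cheque in turn.
If it is in envelope 1 (prior 1/3): only envelope 3 is available, probability 1; weight (1/3)·1 = 1/3.
If it is in envelope 2 (prior 1/3): envelope 3 is available, opened with probability 1/3; weight (1/3)·(1/3) = 1/9.
If it is in envelope 3 (prior 1/3): the presenter opened envelope 3, so this case is ruled out; weight (1/3)·0 = 0.
The weights sum to 4/9.
So P(the cheque in envelope 1 | the presenter opened envelope 3) = (1/3) / (4/9) = 3/4.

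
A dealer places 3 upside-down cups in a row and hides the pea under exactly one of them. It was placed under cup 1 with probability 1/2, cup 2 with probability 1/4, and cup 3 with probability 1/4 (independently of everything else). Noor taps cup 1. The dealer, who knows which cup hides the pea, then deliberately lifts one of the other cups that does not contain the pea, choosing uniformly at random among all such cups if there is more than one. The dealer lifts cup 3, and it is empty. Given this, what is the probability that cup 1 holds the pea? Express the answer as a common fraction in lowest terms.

1/2

Consider each possible location of the pea in turn.
If it is under cup 1 (prior 1/2): the dealer has 2 equally likely choices, so probability 1/2; weight (1/2)·(1/2) = 1/4.
If it is under cup 2 (prior 1/4): the dealer has no choice, probability 1; weight (1/4)·1 = 1/4.
If it is under cup 3 (prior 1/4): the dealer opened cup 3, so this case is ruled out; weight (1/4)·0 = 0.
The weights sum to 1/2.
So P(the pea under cup 1 | the dealer opened cup 3) = (1/4) / (1/2) = 1/2.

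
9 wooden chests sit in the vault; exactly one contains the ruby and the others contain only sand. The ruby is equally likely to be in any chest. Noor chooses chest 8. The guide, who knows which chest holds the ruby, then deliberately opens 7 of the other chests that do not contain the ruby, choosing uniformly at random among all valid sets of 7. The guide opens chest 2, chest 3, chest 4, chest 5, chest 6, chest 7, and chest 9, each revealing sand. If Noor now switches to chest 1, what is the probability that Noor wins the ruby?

Condition on the true location of the ruby.
If it is in chest 1 (prior 1/9): the guide has no choice, probability 1; weight (1/9)·1 = 1/9.
If it is in any of chests 2, 3, 4, 5, 6, 7, and 9 (prior 1/9 each): that chest was opened and seen not to hold the prize — ruled out; weight (1/9)·0 = 0 each.
If it is in chest 8 (prior 1/9): the guide has 8 equally likely choices, so probability 1/8; weight (1/9)·(1/8) = 1/72.
The weights sum to 1/8.
So P(the ruby in chest 1 | the guide opened chest 2, chest 3, chest 4, chest 5, chest 6, chest 7, and chest 9) = (1/9) / (1/8) = 8/9.

8/9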